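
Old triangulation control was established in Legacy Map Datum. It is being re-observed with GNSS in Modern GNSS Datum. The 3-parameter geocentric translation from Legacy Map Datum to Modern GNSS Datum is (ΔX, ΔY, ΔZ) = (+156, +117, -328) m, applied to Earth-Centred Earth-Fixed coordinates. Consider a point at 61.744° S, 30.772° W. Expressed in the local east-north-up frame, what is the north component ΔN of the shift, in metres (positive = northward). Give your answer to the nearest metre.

At φ = -61.744°, λ = -30.772°: sin φ = -0.880841, cos φ = 0.473412, sin λ = -0.511623, cos λ = 0.859210.
ΔN = −sin φ cos λ·ΔX − sin φ sin λ·ΔY + cos φ·ΔZ = −(-0.880841)(0.859210)(156) − (-0.880841)(-0.511623)(117) + (0.473412)(-328) = -89.94 m.

ΔN = -90 m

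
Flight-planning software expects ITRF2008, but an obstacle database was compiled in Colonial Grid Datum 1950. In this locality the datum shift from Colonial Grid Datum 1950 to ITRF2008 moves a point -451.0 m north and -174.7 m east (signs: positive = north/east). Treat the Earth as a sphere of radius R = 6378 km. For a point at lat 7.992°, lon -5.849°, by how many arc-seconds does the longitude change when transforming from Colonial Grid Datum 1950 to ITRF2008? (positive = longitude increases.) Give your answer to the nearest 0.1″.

Δλ = -5.7″

At latitude 7.992°, cos φ = 0.990287.
One radian of longitude at latitude φ spans R cos φ, so Δλ = ΔE / (R cos φ) = -174.7 / (6378000 × 0.990287) = -2.7660e-05 rad = -5.705″.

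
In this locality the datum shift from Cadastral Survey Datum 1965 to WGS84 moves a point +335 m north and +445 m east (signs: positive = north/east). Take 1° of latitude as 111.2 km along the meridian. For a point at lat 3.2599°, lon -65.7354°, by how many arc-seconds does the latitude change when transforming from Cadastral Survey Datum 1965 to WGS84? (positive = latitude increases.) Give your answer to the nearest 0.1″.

1° of latitude = 111.2 km, so Δφ = 335.0 / 111200 = 0.0030126° = 10.845″.

Δφ = 10.8″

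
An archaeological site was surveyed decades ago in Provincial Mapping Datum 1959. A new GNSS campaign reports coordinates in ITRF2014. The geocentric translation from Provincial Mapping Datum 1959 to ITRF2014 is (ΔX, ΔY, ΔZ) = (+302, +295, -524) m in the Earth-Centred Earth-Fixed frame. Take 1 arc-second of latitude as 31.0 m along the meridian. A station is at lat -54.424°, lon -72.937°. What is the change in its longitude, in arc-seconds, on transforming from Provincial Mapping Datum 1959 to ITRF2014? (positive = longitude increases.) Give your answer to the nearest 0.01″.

Δλ = 20.81″

sin φ = -0.813345, cos φ = 0.581782, sin λ = -0.955983, cos λ = 0.293423.
East component: ΔE = −sin λ·ΔX + cos λ·ΔY = −(-0.955983)(302) + (0.293423)(295) = 375.27 m.
1° of latitude spans 3600 × 31.00 = 111600 m; at latitude φ, 1° of longitude spans that × cos φ = 64926.9 m, so Δλ = 375.27 / 64926.9 × 3600 = 20.807″.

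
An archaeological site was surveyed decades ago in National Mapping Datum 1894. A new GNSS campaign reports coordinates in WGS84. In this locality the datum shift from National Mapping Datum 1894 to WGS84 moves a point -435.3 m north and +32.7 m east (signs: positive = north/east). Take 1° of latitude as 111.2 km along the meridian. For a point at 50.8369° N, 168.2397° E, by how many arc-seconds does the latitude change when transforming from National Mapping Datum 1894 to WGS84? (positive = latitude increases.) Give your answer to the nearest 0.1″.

Δφ = -14.1″

1° of latitude = 111.2 km, so Δφ = -435.3 / 111200 = -0.0039146° = -14.092″.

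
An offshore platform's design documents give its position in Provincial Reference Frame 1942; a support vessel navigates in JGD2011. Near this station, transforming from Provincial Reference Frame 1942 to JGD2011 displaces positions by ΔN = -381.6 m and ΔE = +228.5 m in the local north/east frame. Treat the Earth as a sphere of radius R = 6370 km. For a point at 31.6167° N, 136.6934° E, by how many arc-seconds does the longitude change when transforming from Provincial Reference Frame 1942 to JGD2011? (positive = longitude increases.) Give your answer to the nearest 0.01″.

Δλ = 8.69″

At latitude 31.6167°, cos φ = 0.851574.
One radian of longitude at latitude φ spans R cos φ, so Δλ = ΔE / (R cos φ) = 228.5 / (6370000 × 0.851574) = 4.2123e-05 rad = 8.689″.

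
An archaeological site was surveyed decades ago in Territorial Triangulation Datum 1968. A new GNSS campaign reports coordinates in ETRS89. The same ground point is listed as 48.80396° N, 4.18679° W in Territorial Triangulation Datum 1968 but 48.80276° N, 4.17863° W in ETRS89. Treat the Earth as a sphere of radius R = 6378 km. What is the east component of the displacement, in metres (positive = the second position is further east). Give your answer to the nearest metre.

ΔE = 598 m

Δφ = 48.80276° − 48.80396° = -0.00120°; Δλ = -4.17863° − -4.18679° = +0.00816°.
1° along a meridian = πR/180 = 111317 m.
ΔN = Δφ × 111317 = -133.6 m; ΔE = Δλ × 111317 × cos(48.80396°) = +0.00816 × 111317 × 0.658637 = 598.3 m.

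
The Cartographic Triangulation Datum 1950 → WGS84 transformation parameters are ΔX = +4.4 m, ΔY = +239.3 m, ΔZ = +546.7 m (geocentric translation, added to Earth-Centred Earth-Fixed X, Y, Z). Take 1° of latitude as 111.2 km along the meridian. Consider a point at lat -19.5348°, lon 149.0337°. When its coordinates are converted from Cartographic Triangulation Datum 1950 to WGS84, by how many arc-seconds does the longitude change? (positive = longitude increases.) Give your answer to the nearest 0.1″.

sin φ = -0.334379, cos φ = 0.942439, sin λ = 0.514534, cos λ = -0.857470.
East component: ΔE = −sin λ·ΔX + cos λ·ΔY = −(0.514534)(4.4) + (-0.857470)(239.3) = -207.46 m.
1° of latitude spans 111200 m; at latitude φ, 1° of longitude spans that × cos φ = 104799.2 m, so Δλ = -207.46 / 104799.2 × 3600 = -7.126″.

Δλ = -7.1″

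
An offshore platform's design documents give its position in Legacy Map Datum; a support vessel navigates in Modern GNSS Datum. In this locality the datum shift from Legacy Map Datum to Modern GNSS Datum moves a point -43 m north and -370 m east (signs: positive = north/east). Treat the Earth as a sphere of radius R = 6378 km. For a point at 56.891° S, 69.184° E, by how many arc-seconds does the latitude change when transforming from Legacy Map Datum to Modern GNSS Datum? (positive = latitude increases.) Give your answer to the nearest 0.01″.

On a sphere of radius R, 1 rad of latitude = R, so Δφ = ΔN / R = -43.0 / 6378000 = -6.7419e-06 rad = -1.391″.

Δφ = -1.39″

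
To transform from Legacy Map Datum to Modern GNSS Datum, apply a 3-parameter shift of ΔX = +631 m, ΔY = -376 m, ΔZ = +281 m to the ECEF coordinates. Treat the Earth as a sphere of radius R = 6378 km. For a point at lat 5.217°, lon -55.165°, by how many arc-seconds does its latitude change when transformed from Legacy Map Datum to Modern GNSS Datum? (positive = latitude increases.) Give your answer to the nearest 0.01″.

Δφ = 7.08″

sin φ = 0.090928, cos φ = 0.995857, sin λ = -0.820800, cos λ = 0.571215.
North component: ΔN = −sin φ cos λ·ΔX − sin φ sin λ·ΔY + cos φ·ΔZ = −(0.090928)(0.571215)(631) − (0.090928)(-0.820800)(-376) + (0.995857)(281) = 219.00 m.
1° of latitude spans πR/180 = 111317 m, so Δφ = 219.00 / 111317 × 3600 = 7.082″.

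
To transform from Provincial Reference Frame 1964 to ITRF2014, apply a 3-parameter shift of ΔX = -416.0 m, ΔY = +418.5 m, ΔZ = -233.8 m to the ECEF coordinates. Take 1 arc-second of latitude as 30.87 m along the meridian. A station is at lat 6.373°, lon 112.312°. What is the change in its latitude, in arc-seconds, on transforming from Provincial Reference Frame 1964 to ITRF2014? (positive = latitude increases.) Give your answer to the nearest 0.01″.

sin φ = 0.111001, cos φ = 0.993820, sin λ = 0.925130, cos λ = -0.379650.
North component: ΔN = −sin φ cos λ·ΔX − sin φ sin λ·ΔY + cos φ·ΔZ = −(0.111001)(-0.379650)(-416.0) − (0.111001)(0.925130)(418.5) + (0.993820)(-233.8) = -292.86 m.
1° of latitude spans 3600 × 30.87 = 111132 m, so Δφ = -292.86 / 111132 × 3600 = -9.487″.

Δφ = -9.49″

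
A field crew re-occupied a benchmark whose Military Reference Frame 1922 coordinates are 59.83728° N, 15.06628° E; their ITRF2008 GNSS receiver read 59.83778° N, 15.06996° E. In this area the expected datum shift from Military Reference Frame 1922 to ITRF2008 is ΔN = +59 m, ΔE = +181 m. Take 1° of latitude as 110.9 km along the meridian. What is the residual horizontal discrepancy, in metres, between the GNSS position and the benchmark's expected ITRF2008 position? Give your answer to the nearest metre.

Observed coordinate differences: Δφ = +0.00050°, Δλ = +0.00368°.
Converting to metres (1° lat = 110900 m, cos φ = 0.502457): observed ΔN = 55.5 m, observed ΔE = 205.1 m.
Subtracting the expected shift leaves a residual of 55.5 − (59) = -3.5 m north and 205.1 − (181) = 24.1 m east.
Residual distance = √((-3.5)² + 24.1²) = 24.3 m.

24 m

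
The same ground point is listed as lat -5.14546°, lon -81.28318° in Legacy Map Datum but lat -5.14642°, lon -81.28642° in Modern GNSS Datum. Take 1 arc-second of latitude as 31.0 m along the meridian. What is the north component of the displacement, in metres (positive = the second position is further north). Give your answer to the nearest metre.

Δφ = -5.14642° − -5.14546° = -0.00096°; Δλ = -81.28642° − -81.28318° = -0.00324°.
1° of latitude = 3600 × 31.00 = 111600 m.
ΔN = Δφ × 111600 = -107.1 m; ΔE = Δλ × 111600 × cos(-5.14546°) = -0.00324 × 111600 × 0.995970 = -360.1 m.

ΔN = -107 m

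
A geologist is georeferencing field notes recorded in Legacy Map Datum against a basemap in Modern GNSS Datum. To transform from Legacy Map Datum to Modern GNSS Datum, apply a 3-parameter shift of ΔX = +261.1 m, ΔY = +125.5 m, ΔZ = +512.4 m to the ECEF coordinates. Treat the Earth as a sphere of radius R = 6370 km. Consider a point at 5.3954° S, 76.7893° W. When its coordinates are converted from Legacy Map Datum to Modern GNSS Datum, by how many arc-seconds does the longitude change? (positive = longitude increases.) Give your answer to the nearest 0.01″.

sin φ = -0.094028, cos φ = 0.995570, sin λ = -0.973536, cos λ = 0.228533.
East component: ΔE = −sin λ·ΔX + cos λ·ΔY = −(-0.973536)(261.1) + (0.228533)(125.5) = 282.87 m.
1° of latitude spans πR/180 = 111177 m; at latitude φ, 1° of longitude spans that × cos φ = 110684.9 m, so Δλ = 282.87 / 110684.9 × 3600 = 9.200″.

Δλ = 9.20″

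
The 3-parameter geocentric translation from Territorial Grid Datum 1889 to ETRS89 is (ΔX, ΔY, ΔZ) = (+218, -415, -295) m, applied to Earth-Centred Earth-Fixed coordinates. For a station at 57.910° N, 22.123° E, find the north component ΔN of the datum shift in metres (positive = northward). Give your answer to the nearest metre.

At φ = 57.910°, λ = 22.123°: sin φ = 0.847215, cos φ = 0.531251, sin λ = 0.376596, cos λ = 0.926378.
ΔN = −sin φ cos λ·ΔX − sin φ sin λ·ΔY + cos φ·ΔZ = −(0.847215)(0.926378)(218) − (0.847215)(0.376596)(-415) + (0.531251)(-295) = -195.41 m.

ΔN = -195 m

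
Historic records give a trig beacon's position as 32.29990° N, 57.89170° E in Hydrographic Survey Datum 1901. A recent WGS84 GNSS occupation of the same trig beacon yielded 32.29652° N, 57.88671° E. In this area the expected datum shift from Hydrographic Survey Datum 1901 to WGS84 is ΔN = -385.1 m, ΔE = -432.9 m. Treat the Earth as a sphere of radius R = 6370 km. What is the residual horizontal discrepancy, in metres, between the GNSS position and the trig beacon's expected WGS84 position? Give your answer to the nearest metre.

37 m

Observed coordinate differences: Δφ = -0.00338°, Δλ = -0.00499°.
Converting to metres (1° lat = 111177 m, cos φ = 0.845263): observed ΔN = -375.8 m, observed ΔE = -468.9 m.
Subtracting the expected shift leaves a residual of -375.8 − (-385.1) = 9.3 m north and -468.9 − (-432.9) = -36.0 m east.
Residual distance = √(9.3² + (-36.0)²) = 37.2 m.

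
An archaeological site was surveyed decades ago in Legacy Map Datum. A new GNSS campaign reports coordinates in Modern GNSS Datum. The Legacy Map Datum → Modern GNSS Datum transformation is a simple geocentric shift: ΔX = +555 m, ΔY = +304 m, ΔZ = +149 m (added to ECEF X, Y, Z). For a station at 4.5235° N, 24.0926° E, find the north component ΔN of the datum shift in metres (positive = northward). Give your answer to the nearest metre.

At φ = 4.5235°, λ = 24.0926°: sin φ = 0.078868, cos φ = 0.996885, sin λ = 0.408213, cos λ = 0.912887.
ΔN = −sin φ cos λ·ΔX − sin φ sin λ·ΔY + cos φ·ΔZ = −(0.078868)(0.912887)(555) − (0.078868)(0.408213)(304) + (0.996885)(149) = 98.79 m.

ΔN = 99 m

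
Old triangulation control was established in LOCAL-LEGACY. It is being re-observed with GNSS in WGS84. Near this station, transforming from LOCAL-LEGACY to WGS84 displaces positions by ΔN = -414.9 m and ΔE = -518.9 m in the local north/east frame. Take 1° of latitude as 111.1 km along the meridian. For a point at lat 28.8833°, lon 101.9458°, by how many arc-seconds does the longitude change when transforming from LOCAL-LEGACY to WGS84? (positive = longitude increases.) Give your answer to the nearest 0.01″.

Δλ = -19.20″

At latitude 28.8833°, cos φ = 0.875605.
1° of longitude at this latitude = 111.1 × cos φ = 97.28 km, so Δλ = -518.9 / 97279.8 = -0.0053341° = -19.203″.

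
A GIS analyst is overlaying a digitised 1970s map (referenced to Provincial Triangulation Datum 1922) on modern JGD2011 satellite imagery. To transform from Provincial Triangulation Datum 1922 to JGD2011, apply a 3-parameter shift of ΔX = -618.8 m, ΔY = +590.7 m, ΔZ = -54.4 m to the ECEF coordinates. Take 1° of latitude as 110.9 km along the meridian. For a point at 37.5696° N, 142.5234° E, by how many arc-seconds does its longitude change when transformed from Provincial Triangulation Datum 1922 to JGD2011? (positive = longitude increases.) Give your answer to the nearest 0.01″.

sin φ = 0.609725, cos φ = 0.792613, sin λ = 0.608437, cos λ = -0.793602.
East component: ΔE = −sin λ·ΔX + cos λ·ΔY = −(0.608437)(-618.8) + (-0.793602)(590.7) = -92.28 m.
1° of latitude spans 110900 m; at latitude φ, 1° of longitude spans that × cos φ = 87900.8 m, so Δλ = -92.28 / 87900.8 × 3600 = -3.779″.

Δλ = -3.78″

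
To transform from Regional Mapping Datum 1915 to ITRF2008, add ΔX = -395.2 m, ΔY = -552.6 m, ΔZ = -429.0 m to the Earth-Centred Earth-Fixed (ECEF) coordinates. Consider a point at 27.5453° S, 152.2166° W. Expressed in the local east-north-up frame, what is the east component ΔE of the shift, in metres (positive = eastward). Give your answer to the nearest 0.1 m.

The local east axis at (φ, λ) is (−sin λ, cos λ, 0), so ΔE = −sin(-152.2166°)·(-395.2) + cos(-152.2166°)·(-552.6) = 304.68 m.

ΔE = 304.7 m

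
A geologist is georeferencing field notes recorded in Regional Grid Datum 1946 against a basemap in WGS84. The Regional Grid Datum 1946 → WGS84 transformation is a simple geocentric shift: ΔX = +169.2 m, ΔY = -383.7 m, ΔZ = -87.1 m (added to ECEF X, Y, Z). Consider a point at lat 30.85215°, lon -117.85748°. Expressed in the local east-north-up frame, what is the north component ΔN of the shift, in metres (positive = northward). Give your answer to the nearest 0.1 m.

ΔN = -208.2 m

At φ = 30.85215°, λ = -117.85748°: sin φ = 0.512824, cos φ = 0.858493, sin λ = -0.884113, cos λ = -0.467274.
ΔN = −sin φ cos λ·ΔX − sin φ sin λ·ΔY + cos φ·ΔZ = −(0.512824)(-0.467274)(169.2) − (0.512824)(-0.884113)(-383.7) + (0.858493)(-87.1) = -208.20 m.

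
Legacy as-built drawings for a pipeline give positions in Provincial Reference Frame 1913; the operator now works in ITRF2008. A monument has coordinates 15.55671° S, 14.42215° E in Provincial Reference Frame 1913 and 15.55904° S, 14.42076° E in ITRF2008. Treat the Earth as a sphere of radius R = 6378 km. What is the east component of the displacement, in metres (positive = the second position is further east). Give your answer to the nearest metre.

ΔE = -149 m

Δφ = -15.55904° − -15.55671° = -0.00233°; Δλ = 14.42076° − 14.42215° = -0.00139°.
1° along a meridian = πR/180 = 111317 m.
ΔN = Δφ × 111317 = -259.4 m; ΔE = Δλ × 111317 × cos(-15.55671°) = -0.00139 × 111317 × 0.963365 = -149.1 m.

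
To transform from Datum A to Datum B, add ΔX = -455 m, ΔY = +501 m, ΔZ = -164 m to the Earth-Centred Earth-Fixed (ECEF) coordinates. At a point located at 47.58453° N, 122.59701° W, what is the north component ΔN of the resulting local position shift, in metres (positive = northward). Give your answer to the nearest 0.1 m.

ΔN = 20.0 m

The local north axis is (−sin φ cos λ, −sin φ sin λ, cos φ), giving ΔN = -180.966 + 311.612 − 110.618 = 20.03 m.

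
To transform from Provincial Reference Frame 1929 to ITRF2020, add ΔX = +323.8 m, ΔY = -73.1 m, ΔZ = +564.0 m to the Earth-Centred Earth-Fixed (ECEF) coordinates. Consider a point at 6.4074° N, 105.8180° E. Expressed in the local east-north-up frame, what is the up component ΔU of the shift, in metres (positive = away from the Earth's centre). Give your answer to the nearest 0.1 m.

ΔU = -94.7 m

The local up (radial) axis is (cos φ cos λ, cos φ sin λ, sin φ), giving ΔU = -87.711 − 69.893 + 62.941 = -94.66 m.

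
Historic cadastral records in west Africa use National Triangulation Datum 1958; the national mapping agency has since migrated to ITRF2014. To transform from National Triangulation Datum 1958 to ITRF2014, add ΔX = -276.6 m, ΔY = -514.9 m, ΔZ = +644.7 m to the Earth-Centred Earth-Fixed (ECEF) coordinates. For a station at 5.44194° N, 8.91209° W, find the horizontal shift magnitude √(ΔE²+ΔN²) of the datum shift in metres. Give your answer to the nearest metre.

At φ = 5.44194°, λ = -8.91209°: sin φ = 0.094837, cos φ = 0.995493, sin λ = -0.154919, cos λ = 0.987927.
ΔE = −sin λ·ΔX + cos λ·ΔY = −(-0.154919)·(-276.6) + (0.987927)·(-514.9) = -551.53 m.
ΔN = −sin φ cos λ·ΔX − sin φ sin λ·ΔY + cos φ·ΔZ = −(0.094837)(0.987927)(-276.6) − (0.094837)(-0.154919)(-514.9) + (0.995493)(644.7) = 660.14 m.
Horizontal magnitude = √(ΔE² + ΔN²) = √((-551.53)² + 660.14²) = 860.22 m.

860 m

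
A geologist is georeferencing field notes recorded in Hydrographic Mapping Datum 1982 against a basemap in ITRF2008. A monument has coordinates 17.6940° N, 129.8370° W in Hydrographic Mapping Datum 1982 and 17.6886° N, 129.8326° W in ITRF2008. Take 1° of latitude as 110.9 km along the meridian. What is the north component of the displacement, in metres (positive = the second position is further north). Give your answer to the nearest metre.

Δφ = 17.6886° − 17.6940° = -0.0054°; Δλ = -129.8326° − -129.8370° = +0.0044°.
ΔN = Δφ × 110900 = -598.9 m; ΔE = Δλ × 110900 × cos(17.6940°) = +0.0044 × 110900 × 0.952693 = 464.9 m.

ΔN = -599 m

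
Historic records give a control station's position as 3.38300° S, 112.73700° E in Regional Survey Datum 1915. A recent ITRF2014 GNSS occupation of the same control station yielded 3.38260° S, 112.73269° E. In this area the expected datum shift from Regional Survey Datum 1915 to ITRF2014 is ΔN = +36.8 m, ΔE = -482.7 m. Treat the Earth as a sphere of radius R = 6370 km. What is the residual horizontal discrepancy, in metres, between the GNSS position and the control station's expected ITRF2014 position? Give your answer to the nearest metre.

Observed coordinate differences: Δφ = +0.00040°, Δλ = -0.00431°.
Converting to metres (1° lat = 111177 m, cos φ = 0.998257): observed ΔN = 44.5 m, observed ΔE = -478.3 m.
Subtracting the expected shift leaves a residual of 44.5 − (36.8) = 7.7 m north and -478.3 − (-482.7) = 4.4 m east.
Residual distance = √(7.7² + 4.4²) = 8.8 m.

9 m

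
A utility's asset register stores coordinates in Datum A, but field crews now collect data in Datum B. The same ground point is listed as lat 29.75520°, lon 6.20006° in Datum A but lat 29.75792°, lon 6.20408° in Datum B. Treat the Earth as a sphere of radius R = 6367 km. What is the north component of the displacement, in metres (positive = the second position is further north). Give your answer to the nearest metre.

ΔN = 302 m

Δφ = 29.75792° − 29.75520° = +0.00272°; Δλ = 6.20408° − 6.20006° = +0.00402°.
1° along a meridian = πR/180 = 111125 m.
ΔN = Δφ × 111125 = 302.3 m; ΔE = Δλ × 111125 × cos(29.75520°) = +0.00402 × 111125 × 0.868154 = 387.8 m.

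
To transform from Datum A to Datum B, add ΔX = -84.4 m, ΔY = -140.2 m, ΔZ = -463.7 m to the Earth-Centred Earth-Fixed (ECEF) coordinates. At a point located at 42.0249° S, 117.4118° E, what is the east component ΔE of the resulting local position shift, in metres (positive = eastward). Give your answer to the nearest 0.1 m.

The local east axis at (φ, λ) is (−sin λ, cos λ, 0), so ΔE = −sin(117.4118°)·(-84.4) + cos(117.4118°)·(-140.2) = 139.47 m.

ΔE = 139.5 m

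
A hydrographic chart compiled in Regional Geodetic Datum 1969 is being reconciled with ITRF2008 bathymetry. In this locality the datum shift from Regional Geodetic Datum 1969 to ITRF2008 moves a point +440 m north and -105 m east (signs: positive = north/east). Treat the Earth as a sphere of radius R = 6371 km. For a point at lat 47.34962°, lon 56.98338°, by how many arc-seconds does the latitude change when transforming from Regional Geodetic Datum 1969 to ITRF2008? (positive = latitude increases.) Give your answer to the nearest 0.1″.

Δφ = 14.2″

On a sphere of radius R, 1 rad of latitude = R, so Δφ = ΔN / R = 440.0 / 6371000 = 6.9063e-05 rad = 14.245″.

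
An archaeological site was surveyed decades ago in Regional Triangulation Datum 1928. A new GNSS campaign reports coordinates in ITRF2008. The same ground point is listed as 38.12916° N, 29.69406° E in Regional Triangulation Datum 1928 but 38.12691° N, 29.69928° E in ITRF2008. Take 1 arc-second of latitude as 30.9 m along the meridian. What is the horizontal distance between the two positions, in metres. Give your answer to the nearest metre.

Δφ = 38.12691° − 38.12916° = -0.00225°; Δλ = 29.69928° − 29.69406° = +0.00522°.
1° of latitude = 3600 × 30.90 = 111240 m.
ΔN = Δφ × 111240 = -250.3 m; ΔE = Δλ × 111240 × cos(38.12916°) = +0.00522 × 111240 × 0.786621 = 456.8 m.
Distance = √(ΔE² + ΔN²) = √(456.8² + (-250.3)²) = 520.8 m.

521 m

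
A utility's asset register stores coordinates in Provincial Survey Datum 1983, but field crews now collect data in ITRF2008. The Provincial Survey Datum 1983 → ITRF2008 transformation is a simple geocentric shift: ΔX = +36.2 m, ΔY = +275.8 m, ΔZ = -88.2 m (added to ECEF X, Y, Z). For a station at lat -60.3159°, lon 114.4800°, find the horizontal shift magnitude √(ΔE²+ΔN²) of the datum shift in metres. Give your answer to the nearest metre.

At φ = -60.3159°, λ = 114.4800°: sin φ = -0.868769, cos φ = 0.495218, sin λ = 0.910106, cos λ = -0.414376.
ΔE = −sin λ·ΔX + cos λ·ΔY = −(0.910106)·(36.2) + (-0.414376)·(275.8) = -147.23 m.
ΔN = −sin φ cos λ·ΔX − sin φ sin λ·ΔY + cos φ·ΔZ = −(-0.868769)(-0.414376)(36.2) − (-0.868769)(0.910106)(275.8) + (0.495218)(-88.2) = 161.36 m.
Horizontal magnitude = √(ΔE² + ΔN²) = √((-147.23)² + 161.36²) = 218.43 m.

218 m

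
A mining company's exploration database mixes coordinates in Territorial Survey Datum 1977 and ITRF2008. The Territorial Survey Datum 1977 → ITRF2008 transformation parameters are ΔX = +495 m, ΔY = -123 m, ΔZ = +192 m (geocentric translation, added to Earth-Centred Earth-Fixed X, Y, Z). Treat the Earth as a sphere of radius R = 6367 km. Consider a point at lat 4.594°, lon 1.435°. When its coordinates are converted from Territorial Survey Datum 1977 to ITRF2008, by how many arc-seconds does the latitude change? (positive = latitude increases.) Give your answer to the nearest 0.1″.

sin φ = 0.080095, cos φ = 0.996787, sin λ = 0.025043, cos λ = 0.999686.
North component: ΔN = −sin φ cos λ·ΔX − sin φ sin λ·ΔY + cos φ·ΔZ = −(0.080095)(0.999686)(495) − (0.080095)(0.025043)(-123) + (0.996787)(192) = 152.00 m.
1° of latitude spans πR/180 = 111125 m, so Δφ = 152.00 / 111125 × 3600 = 4.924″.

Δφ = 4.9″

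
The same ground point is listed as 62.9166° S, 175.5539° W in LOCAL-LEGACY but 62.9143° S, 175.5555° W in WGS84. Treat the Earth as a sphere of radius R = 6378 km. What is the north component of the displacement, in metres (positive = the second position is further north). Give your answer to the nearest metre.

Δφ = -62.9143° − -62.9166° = +0.0023°; Δλ = -175.5555° − -175.5539° = -0.0016°.
1° along a meridian = πR/180 = 111317 m.
ΔN = Δφ × 111317 = 256.0 m; ΔE = Δλ × 111317 × cos(-62.9166°) = -0.0016 × 111317 × 0.455287 = -81.1 m.

ΔN = 256 m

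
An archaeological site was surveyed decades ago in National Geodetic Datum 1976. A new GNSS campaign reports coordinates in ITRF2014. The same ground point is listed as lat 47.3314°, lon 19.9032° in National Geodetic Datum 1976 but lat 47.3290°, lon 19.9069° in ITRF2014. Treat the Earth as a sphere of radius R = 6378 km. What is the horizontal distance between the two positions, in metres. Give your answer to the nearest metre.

Δφ = 47.3290° − 47.3314° = -0.0024°; Δλ = 19.9069° − 19.9032° = +0.0037°.
1° along a meridian = πR/180 = 111317 m.
ΔN = Δφ × 111317 = -267.2 m; ΔE = Δλ × 111317 × cos(47.3314°) = +0.0037 × 111317 × 0.677757 = 279.1 m.
Distance = √(ΔE² + ΔN²) = √(279.1² + (-267.2)²) = 386.4 m.

386 m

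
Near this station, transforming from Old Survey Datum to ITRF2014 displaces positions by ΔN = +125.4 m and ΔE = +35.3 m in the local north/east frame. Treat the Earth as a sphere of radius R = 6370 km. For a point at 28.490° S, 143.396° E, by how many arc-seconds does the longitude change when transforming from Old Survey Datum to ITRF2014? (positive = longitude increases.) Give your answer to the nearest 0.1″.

Δλ = 1.3″

At latitude -28.490°, cos φ = 0.878900.
One radian of longitude at latitude φ spans R cos φ, so Δλ = ΔE / (R cos φ) = 35.3 / (6370000 × 0.878900) = 6.3052e-06 rad = 1.301″.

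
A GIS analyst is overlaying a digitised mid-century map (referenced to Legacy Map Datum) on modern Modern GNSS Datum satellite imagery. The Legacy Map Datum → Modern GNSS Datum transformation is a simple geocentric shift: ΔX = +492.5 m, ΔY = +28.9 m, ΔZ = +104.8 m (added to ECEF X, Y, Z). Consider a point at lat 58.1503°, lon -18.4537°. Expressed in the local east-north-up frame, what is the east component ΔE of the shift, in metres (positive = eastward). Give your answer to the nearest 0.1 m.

ΔE = 183.3 m

The local east axis at (φ, λ) is (−sin λ, cos λ, 0), so ΔE = −sin(-18.4537°)·492.5 + cos(-18.4537°)·28.9 = 183.31 m.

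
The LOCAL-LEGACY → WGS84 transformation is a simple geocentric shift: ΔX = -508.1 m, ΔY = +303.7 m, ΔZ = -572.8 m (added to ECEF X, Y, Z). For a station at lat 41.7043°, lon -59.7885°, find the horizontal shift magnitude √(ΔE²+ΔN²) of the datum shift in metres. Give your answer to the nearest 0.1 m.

298.0 m

The local east axis at (φ, λ) is (−sin λ, cos λ, 0), so ΔE = −sin(-59.7885°)·(-508.1) + cos(-59.7885°)·303.7 = -286.27 m.
The local north axis is (−sin φ cos λ, −sin φ sin λ, cos φ), giving ΔN = 170.095 + 174.604 − 427.646 = -82.95 m.
Horizontal magnitude = √(ΔE² + ΔN²) = √((-286.27)² + (-82.95)²) = 298.04 m.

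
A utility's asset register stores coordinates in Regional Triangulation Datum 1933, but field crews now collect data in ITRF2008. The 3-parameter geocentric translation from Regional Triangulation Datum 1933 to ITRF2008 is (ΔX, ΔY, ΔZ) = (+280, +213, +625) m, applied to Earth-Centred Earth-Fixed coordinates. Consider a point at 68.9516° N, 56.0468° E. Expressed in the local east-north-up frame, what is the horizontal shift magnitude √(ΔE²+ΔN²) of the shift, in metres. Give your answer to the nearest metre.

The local east axis at (φ, λ) is (−sin λ, cos λ, 0), so ΔE = −sin(56.0468°)·280 + cos(56.0468°)·213 = -113.29 m.
The local north axis is (−sin φ cos λ, −sin φ sin λ, cos φ), giving ΔN = -145.950 − 164.894 + 224.473 = -86.37 m.
Horizontal magnitude = √(ΔE² + ΔN²) = √((-113.29)² + (-86.37)²) = 142.46 m.

142 m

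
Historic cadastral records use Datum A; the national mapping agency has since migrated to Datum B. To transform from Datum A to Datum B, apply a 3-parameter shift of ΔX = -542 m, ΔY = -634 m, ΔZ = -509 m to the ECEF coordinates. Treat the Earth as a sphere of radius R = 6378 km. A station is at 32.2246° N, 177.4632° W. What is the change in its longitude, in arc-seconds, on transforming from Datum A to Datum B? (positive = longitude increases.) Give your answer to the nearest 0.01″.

sin φ = 0.533240, cos φ = 0.845964, sin λ = -0.044261, cos λ = -0.999020.
East component: ΔE = −sin λ·ΔX + cos λ·ΔY = −(-0.044261)(-542) + (-0.999020)(-634) = 609.39 m.
1° of latitude spans πR/180 = 111317 m; at latitude φ, 1° of longitude spans that × cos φ = 94170.3 m, so Δλ = 609.39 / 94170.3 × 3600 = 23.296″.

Δλ = 23.30″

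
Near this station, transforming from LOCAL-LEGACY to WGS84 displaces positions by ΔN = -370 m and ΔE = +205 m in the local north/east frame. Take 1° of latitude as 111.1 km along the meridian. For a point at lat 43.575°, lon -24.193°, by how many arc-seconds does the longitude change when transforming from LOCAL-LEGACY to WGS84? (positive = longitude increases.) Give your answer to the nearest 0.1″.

At latitude 43.575°, cos φ = 0.724473.
1° of longitude at this latitude = 111.1 × cos φ = 80.49 km, so Δλ = 205.0 / 80488.9 = 0.0025469° = 9.169″.

Δλ = 9.2″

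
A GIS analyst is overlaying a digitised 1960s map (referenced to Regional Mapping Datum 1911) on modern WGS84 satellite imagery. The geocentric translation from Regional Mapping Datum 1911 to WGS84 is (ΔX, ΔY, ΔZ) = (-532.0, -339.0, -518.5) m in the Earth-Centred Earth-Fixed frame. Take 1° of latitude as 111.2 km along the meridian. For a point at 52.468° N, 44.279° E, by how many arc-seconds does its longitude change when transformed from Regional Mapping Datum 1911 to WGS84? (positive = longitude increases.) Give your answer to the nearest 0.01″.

Δλ = 6.84″

sin φ = 0.793013, cos φ = 0.609204, sin λ = 0.698153, cos λ = 0.715949.
East component: ΔE = −sin λ·ΔX + cos λ·ΔY = −(0.698153)(-532.0) + (0.715949)(-339.0) = 128.71 m.
1° of latitude spans 111200 m; at latitude φ, 1° of longitude spans that × cos φ = 67743.5 m, so Δλ = 128.71 / 67743.5 × 3600 = 6.840″.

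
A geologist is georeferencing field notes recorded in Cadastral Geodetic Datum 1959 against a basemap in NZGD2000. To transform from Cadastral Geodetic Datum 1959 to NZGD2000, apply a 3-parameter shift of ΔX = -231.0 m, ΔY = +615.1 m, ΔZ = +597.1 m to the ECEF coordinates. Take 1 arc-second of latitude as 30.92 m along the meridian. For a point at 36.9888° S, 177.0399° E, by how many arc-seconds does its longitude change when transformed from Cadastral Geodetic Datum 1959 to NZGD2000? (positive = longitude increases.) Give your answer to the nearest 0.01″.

Δλ = -24.39″

sin φ = -0.601659, cos φ = 0.798753, sin λ = 0.051641, cos λ = -0.998666.
East component: ΔE = −sin λ·ΔX + cos λ·ΔY = −(0.051641)(-231.0) + (-0.998666)(615.1) = -602.35 m.
1° of latitude spans 3600 × 30.92 = 111312 m; at latitude φ, 1° of longitude spans that × cos φ = 88910.8 m, so Δλ = -602.35 / 88910.8 × 3600 = -24.389″.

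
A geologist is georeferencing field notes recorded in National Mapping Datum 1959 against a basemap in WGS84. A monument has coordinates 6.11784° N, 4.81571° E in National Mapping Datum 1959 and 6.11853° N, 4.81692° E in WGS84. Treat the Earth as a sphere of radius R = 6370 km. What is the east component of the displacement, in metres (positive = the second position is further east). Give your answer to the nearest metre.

Δφ = 6.11853° − 6.11784° = +0.00069°; Δλ = 4.81692° − 4.81571° = +0.00121°.
1° along a meridian = πR/180 = 111177 m.
ΔN = Δφ × 111177 = 76.7 m; ΔE = Δλ × 111177 × cos(6.11784°) = +0.00121 × 111177 × 0.994305 = 133.8 m.

ΔE = 134 m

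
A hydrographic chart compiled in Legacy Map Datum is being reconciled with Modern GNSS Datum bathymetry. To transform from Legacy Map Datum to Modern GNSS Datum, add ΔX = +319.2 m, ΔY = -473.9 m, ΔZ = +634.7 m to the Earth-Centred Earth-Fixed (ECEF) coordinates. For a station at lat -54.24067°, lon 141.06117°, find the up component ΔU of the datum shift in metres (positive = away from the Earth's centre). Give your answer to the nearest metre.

The local up (radial) axis is (cos φ cos λ, cos φ sin λ, sin φ), giving ΔU = -145.090 − 174.053 − 515.046 = -834.19 m.

ΔU = -834 m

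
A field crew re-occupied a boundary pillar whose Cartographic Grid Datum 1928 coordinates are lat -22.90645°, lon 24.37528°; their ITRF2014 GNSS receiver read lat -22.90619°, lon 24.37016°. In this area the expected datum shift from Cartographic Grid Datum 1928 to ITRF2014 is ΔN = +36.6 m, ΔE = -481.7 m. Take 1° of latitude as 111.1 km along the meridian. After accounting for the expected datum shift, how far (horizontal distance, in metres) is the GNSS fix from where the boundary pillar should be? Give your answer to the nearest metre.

Observed coordinate differences: Δφ = +0.00026°, Δλ = -0.00512°.
Converting to metres (1° lat = 111100 m, cos φ = 0.921142): observed ΔN = 28.9 m, observed ΔE = -524.0 m.
Subtracting the expected shift leaves a residual of 28.9 − (36.6) = -7.7 m north and -524.0 − (-481.7) = -42.3 m east.
Residual distance = √((-7.7)² + (-42.3)²) = 43.0 m.

43 m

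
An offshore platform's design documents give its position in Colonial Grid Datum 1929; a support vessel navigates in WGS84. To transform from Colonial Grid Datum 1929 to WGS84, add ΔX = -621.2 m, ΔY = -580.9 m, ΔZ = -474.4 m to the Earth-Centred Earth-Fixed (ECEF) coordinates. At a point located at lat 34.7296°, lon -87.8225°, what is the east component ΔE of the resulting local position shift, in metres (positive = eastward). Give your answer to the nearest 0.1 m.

ΔE = -642.8 m

At φ = 34.7296°, λ = -87.8225°: sin φ = 0.569704, cos φ = 0.821850, sin λ = -0.999278, cos λ = 0.037995.
ΔE = −sin λ·ΔX + cos λ·ΔY = −(-0.999278)·(-621.2) + (0.037995)·(-580.9) = -642.82 m.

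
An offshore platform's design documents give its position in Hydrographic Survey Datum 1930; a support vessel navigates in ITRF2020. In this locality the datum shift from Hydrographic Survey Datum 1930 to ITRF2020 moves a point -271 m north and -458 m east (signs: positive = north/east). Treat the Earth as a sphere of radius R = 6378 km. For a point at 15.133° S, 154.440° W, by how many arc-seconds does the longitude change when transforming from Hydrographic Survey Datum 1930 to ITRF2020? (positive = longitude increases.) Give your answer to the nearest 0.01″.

Δλ = -15.34″

At latitude -15.133°, cos φ = 0.965322.
One radian of longitude at latitude φ spans R cos φ, so Δλ = ΔE / (R cos φ) = -458.0 / (6378000 × 0.965322) = -7.4389e-05 rad = -15.344″.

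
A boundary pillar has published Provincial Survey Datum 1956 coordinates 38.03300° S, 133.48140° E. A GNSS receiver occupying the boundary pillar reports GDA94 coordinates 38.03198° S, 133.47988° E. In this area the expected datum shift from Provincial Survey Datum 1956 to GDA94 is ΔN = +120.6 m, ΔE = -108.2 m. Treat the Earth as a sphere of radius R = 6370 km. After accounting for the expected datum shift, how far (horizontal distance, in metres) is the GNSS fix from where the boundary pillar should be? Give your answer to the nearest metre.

26 m

Observed coordinate differences: Δφ = +0.00102°, Δλ = -0.00152°.
Converting to metres (1° lat = 111177 m, cos φ = 0.787656): observed ΔN = 113.4 m, observed ΔE = -133.1 m.
Subtracting the expected shift leaves a residual of 113.4 − (120.6) = -7.2 m north and -133.1 − (-108.2) = -24.9 m east.
Residual distance = √((-7.2)² + (-24.9)²) = 25.9 m.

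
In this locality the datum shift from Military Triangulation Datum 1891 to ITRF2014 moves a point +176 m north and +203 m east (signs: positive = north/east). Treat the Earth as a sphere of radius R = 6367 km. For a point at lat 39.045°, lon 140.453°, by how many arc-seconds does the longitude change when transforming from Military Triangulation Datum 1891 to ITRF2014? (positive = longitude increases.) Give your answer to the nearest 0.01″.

At latitude 39.045°, cos φ = 0.776651.
One radian of longitude at latitude φ spans R cos φ, so Δλ = ΔE / (R cos φ) = 203.0 / (6367000 × 0.776651) = 4.1052e-05 rad = 8.468″.

Δλ = 8.47″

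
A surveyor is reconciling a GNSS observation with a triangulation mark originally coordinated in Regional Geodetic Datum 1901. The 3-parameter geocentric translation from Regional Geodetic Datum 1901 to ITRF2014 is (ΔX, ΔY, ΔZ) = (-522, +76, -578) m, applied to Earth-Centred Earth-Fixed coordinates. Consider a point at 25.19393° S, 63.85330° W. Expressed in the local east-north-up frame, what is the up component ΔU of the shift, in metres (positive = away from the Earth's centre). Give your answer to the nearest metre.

At φ = -25.19393°, λ = -63.85330°: sin φ = -0.425683, cos φ = 0.904872, sin λ = -0.897669, cos λ = 0.440671.
ΔU = cos φ cos λ·ΔX + cos φ sin λ·ΔY + sin φ·ΔZ = (0.904872)(0.440671)(-522) + (0.904872)(-0.897669)(76) + (-0.425683)(-578) = -23.84 m.

ΔU = -24 m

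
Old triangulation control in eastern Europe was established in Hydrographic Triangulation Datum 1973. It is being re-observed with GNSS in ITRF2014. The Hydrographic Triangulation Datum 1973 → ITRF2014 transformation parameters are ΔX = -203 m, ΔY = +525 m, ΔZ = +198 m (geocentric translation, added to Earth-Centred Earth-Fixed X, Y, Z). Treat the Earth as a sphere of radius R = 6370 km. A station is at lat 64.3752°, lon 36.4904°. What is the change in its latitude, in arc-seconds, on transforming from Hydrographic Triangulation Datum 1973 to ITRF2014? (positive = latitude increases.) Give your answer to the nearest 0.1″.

Δφ = -1.6″

sin φ = 0.901645, cos φ = 0.432476, sin λ = 0.594688, cos λ = 0.803957.
North component: ΔN = −sin φ cos λ·ΔX − sin φ sin λ·ΔY + cos φ·ΔZ = −(0.901645)(0.803957)(-203) − (0.901645)(0.594688)(525) + (0.432476)(198) = -48.72 m.
1° of latitude spans πR/180 = 111177 m, so Δφ = -48.72 / 111177 × 3600 = -1.578″.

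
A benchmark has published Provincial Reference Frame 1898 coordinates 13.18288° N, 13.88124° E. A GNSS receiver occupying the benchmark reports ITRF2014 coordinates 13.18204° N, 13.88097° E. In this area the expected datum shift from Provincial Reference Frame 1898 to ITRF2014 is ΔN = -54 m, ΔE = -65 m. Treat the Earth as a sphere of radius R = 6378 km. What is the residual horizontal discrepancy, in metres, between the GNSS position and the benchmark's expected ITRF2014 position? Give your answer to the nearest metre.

53 m

Observed coordinate differences: Δφ = -0.00084°, Δλ = -0.00027°.
Converting to metres (1° lat = 111317 m, cos φ = 0.973647): observed ΔN = -93.5 m, observed ΔE = -29.3 m.
Subtracting the expected shift leaves a residual of -93.5 − (-54) = -39.5 m north and -29.3 − (-65) = 35.7 m east.
Residual distance = √((-39.5)² + 35.7²) = 53.3 m.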